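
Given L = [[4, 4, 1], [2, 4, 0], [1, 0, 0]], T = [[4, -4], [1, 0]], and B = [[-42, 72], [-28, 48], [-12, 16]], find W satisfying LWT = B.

W = [[-4, 4], [-1, 3], [2, 2]]

Left-multiply by L⁻¹ and right-multiply by T⁻¹: W = L⁻¹BT⁻¹.
det L = -4; the adjugate gives L⁻¹ = [[0, 0, 1], [0, 1/4, -1/2], [1, -1, -2]].
det T = 4, so T⁻¹ = [[0, 1], [-1/4, 1]].
L⁻¹B = [[-12, 16], [-1, 4], [10, -8]].
W = (L⁻¹B)T⁻¹ = [[-4, 4], [-1, 3], [2, 2]].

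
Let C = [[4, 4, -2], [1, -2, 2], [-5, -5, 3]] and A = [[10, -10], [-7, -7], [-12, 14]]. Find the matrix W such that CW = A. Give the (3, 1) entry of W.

Left-multiplying both sides by C⁻¹ gives W = C⁻¹A.
det C = -6; the adjugate gives C⁻¹ = [[-2/3, 1/3, -2/3], [13/6, -1/3, 5/3], [5/2, 0, 2]].
W = C⁻¹A = [[-2/3, 1/3, -2/3], [13/6, -1/3, 5/3], [5/2, 0, 2]] · [[10, -10], [-7, -7], [-12, 14]] = [[-1, -5], [4, 4], [1, 3]].

1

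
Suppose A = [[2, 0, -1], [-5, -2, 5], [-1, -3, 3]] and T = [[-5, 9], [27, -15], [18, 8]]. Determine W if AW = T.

A is on the left of W, so left-multiply by A⁻¹: W = A⁻¹T.
A has determinant 5; A⁻¹ = [[9/5, 3/5, -2/5], [2, 1, -1], [13/5, 6/5, -4/5]].
W = A⁻¹T = [[9/5, 3/5, -2/5], [2, 1, -1], [13/5, 6/5, -4/5]] · [[-5, 9], [27, -15], [18, 8]] = [[0, 4], [-1, -5], [5, -1]].

W = [[0, 4], [-1, -5], [5, -1]]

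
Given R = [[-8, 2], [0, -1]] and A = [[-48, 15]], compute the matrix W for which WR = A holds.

Right-multiplying both sides by R⁻¹ gives W = AR⁻¹.
det R = 8, so R⁻¹ = [[-1/8, -1/4], [0, -1]].
W = AR⁻¹ = [[-48, 15]] · [[-1/8, -1/4], [0, -1]] = [[6, -3]].

W = [[6, -3]]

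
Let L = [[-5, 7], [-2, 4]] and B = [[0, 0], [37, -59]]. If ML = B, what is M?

M = [[0, 0], [-5, -6]]

Right-multiplying both sides by L⁻¹ gives M = BL⁻¹.
L has determinant -6; L⁻¹ = [[-2/3, 7/6], [-1/3, 5/6]].
M = BL⁻¹ = [[0, 0], [37, -59]] · [[-2/3, 7/6], [-1/3, 5/6]] = [[0, 0], [-5, -6]].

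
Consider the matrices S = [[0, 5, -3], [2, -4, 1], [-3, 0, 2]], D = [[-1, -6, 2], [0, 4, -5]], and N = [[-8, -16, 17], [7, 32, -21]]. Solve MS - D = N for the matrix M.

MS = N + D = [[-9, -22, 19], [7, 36, -26]].
S is on the right of M, so right-multiply by S⁻¹: M = (N + D)S⁻¹.
S has determinant 1; S⁻¹ = [[-8, -10, -7], [-7, -9, -6], [-12, -15, -10]].
M = (N + D)S⁻¹ = [[-2, 3, 5], [4, -4, -5]].

M = [[-2, 3, 5], [4, -4, -5]]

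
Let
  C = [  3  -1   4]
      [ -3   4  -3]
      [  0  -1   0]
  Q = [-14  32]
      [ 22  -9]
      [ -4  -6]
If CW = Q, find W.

W = [[2, 6], [4, 6], [-4, 5]]

C is on the left of W, so left-multiply by C⁻¹: W = C⁻¹Q.
det C = 3; the adjugate gives C⁻¹ = [[-1, -4/3, -13/3], [0, 0, -1], [1, 1, 3]].
W = C⁻¹Q = [[-1, -4/3, -13/3], [0, 0, -1], [1, 1, 3]] · [[-14, 32], [22, -9], [-4, -6]] = [[2, 6], [4, 6], [-4, 5]].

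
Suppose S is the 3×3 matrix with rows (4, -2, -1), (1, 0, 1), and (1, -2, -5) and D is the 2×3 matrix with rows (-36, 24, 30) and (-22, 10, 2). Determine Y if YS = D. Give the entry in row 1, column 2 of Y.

-6

Since S sits to the right of Y, Y = DS⁻¹.
det S = -2; the adjugate gives S⁻¹ = [[-1, 4, 1], [-3, 19/2, 5/2], [1, -3, -1]].
Y = DS⁻¹ = [[-36, 24, 30], [-22, 10, 2]] · [[-1, 4, 1], [-3, 19/2, 5/2], [1, -3, -1]] = [[-6, -6, -6], [-6, 1, 1]].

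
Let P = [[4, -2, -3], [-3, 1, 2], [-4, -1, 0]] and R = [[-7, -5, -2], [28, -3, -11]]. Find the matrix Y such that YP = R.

Y = [[4, 5, 2], [1, -4, -3]]

Since P sits to the right of Y, Y = RP⁻¹.
det P = 3; the adjugate gives P⁻¹ = [[2/3, 1, -1/3], [-8/3, -4, 1/3], [7/3, 4, -2/3]].
Y = RP⁻¹ = [[-7, -5, -2], [28, -3, -11]] · [[2/3, 1, -1/3], [-8/3, -4, 1/3], [7/3, 4, -2/3]] = [[4, 5, 2], [1, -4, -3]].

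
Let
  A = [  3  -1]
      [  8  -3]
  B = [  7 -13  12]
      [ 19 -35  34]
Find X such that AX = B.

X = [[2, -4, 2], [-1, 1, -6]]

Left-multiplying both sides by A⁻¹ gives X = A⁻¹B.
det A = -1, so A⁻¹ = [[3, -1], [8, -3]].
X = A⁻¹B = [[3, -1], [8, -3]] · [[7, -13, 12], [19, -35, 34]] = [[2, -4, 2], [-1, 1, -6]].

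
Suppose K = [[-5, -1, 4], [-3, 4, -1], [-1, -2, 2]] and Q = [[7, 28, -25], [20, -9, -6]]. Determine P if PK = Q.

K is on the right of P, so right-multiply by K⁻¹: P = QK⁻¹.
det K = 3, so K⁻¹ = [[2, -2, -5], [7/3, -2, -17/3], [10/3, -3, -23/3]].
P = QK⁻¹ = [[7, 28, -25], [20, -9, -6]] · [[2, -2, -5], [7/3, -2, -17/3], [10/3, -3, -23/3]] = [[-4, 5, -2], [-1, -4, -3]].

P = [[-4, 5, -2], [-1, -4, -3]]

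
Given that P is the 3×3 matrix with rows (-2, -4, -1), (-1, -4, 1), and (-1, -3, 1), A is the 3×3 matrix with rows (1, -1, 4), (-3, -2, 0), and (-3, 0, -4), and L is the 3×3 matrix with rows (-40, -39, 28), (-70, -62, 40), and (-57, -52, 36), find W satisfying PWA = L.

W = [[-1, -3, 2], [-2, -4, -1], [5, 5, 2]]

Isolating W: multiply by P⁻¹ from the left and A⁻¹ from the right, so W = P⁻¹LA⁻¹.
det P = 3, so P⁻¹ = [[-1/3, 7/3, -8/3], [0, -1, 1], [-1/3, -2/3, 4/3]].
det A = -4; the adjugate gives A⁻¹ = [[-2, 1, -2], [3, -2, 3], [3/2, -3/4, 5/4]].
P⁻¹L = [[2, 7, -12], [13, 10, -4], [-16, -15, 12]].
W = (P⁻¹L)A⁻¹ = [[-1, -3, 2], [-2, -4, -1], [5, 5, 2]].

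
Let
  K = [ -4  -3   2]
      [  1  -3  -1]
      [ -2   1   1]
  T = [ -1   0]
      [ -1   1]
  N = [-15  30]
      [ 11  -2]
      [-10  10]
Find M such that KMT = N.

M = [[3, -4], [3, -2], [3, 4]]

M = K⁻¹NT⁻¹ (apply K⁻¹ on the left and T⁻¹ on the right).
K has determinant -5; K⁻¹ = [[2/5, -1, -9/5], [-1/5, 0, 2/5], [1, -2, -3]].
T has determinant -1; T⁻¹ = [[-1, 0], [-1, 1]].
K⁻¹N = [[1, -4], [-1, -2], [-7, 4]].
M = (K⁻¹N)T⁻¹ = [[3, -4], [3, -2], [3, 4]].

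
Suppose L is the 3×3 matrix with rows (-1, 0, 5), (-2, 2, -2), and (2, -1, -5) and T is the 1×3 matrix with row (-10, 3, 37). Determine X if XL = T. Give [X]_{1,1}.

2

L is on the right of X, so right-multiply by L⁻¹: X = TL⁻¹.
det L = 2; the adjugate gives L⁻¹ = [[-6, -5/2, -5], [-7, -5/2, -6], [-1, -1/2, -1]].
X = TL⁻¹ = [[-10, 3, 37]] · [[-6, -5/2, -5], [-7, -5/2, -6], [-1, -1/2, -1]] = [[2, -1, -5]].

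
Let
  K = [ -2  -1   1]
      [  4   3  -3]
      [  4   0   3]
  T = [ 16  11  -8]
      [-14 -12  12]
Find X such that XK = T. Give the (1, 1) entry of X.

K is on the right of X, so right-multiply by K⁻¹: X = TK⁻¹.
det K = -6; the adjugate gives K⁻¹ = [[-3/2, -1/2, 0], [4, 5/3, 1/3], [2, 2/3, 1/3]].
X = TK⁻¹ = [[16, 11, -8], [-14, -12, 12]] · [[-3/2, -1/2, 0], [4, 5/3, 1/3], [2, 2/3, 1/3]] = [[4, 5, 1], [-3, -5, 0]].

4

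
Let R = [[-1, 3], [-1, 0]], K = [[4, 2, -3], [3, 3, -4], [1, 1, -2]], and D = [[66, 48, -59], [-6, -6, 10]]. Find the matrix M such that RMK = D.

Left-multiply by R⁻¹ and right-multiply by K⁻¹: M = R⁻¹DK⁻¹.
det R = 3, so R⁻¹ = [[0, -1], [1/3, -1/3]].
K has determinant -4; K⁻¹ = [[1/2, -1/4, -1/4], [-1/2, 5/4, -7/4], [0, 1/2, -3/2]].
R⁻¹D = [[6, 6, -10], [24, 18, -23]].
M = (R⁻¹D)K⁻¹ = [[0, 1, 3], [3, 5, -3]].

M = [[0, 1, 3], [3, 5, -3]]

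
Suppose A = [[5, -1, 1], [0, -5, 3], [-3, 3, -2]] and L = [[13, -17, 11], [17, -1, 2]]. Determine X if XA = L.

Right-multiplying both sides by A⁻¹ gives X = LA⁻¹.
A has determinant -1; A⁻¹ = [[-1, -1, -2], [9, 7, 15], [15, 12, 25]].
X = LA⁻¹ = [[13, -17, 11], [17, -1, 2]] · [[-1, -1, -2], [9, 7, 15], [15, 12, 25]] = [[-1, 0, -6], [4, 0, 1]].

X = [[-1, 0, -6], [4, 0, 1]]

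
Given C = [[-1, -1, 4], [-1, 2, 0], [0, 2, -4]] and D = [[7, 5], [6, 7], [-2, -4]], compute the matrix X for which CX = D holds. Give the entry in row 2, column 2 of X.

C is on the left of X, so left-multiply by C⁻¹: X = C⁻¹D.
det C = 4, so C⁻¹ = [[-2, 1, -2], [-1, 1, -1], [-1/2, 1/2, -3/4]].
X = C⁻¹D = [[-2, 1, -2], [-1, 1, -1], [-1/2, 1/2, -3/4]] · [[7, 5], [6, 7], [-2, -4]] = [[-4, 5], [1, 6], [1, 4]].

6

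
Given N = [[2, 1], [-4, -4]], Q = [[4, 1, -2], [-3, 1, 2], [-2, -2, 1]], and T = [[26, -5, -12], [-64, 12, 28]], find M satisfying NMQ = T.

Left-multiply by N⁻¹ and right-multiply by Q⁻¹: M = N⁻¹TQ⁻¹.
det N = -4; the adjugate gives N⁻¹ = [[1, 1/4], [-1, -1/2]].
det Q = 3; the adjugate gives Q⁻¹ = [[5/3, 1, 4/3], [-1/3, 0, -2/3], [8/3, 2, 7/3]].
N⁻¹T = [[10, -2, -5], [6, -1, -2]].
M = (N⁻¹T)Q⁻¹ = [[4, 0, 3], [5, 2, 4]].

M = [[4, 0, 3], [5, 2, 4]]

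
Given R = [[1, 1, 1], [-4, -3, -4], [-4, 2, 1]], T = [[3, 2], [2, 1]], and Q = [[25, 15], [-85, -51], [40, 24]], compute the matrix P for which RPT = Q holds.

P = R⁻¹QT⁻¹ (apply R⁻¹ on the left and T⁻¹ on the right).
R has determinant 5; R⁻¹ = [[1, 1/5, -1/5], [4, 1, 0], [-4, -6/5, 1/5]].
det T = -1, so T⁻¹ = [[-1, 2], [2, -3]].
R⁻¹Q = [[0, 0], [15, 9], [10, 6]].
P = (R⁻¹Q)T⁻¹ = [[0, 0], [3, 3], [2, 2]].

P = [[0, 0], [3, 3], [2, 2]]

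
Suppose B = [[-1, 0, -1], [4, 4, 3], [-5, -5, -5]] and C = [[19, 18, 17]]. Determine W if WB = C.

W = [[-1, 2, -2]]

B is on the right of W, so right-multiply by B⁻¹: W = CB⁻¹.
det B = 5; the adjugate gives B⁻¹ = [[-1, 1, 4/5], [1, 0, -1/5], [0, -1, -4/5]].
W = CB⁻¹ = [[19, 18, 17]] · [[-1, 1, 4/5], [1, 0, -1/5], [0, -1, -4/5]] = [[-1, 2, -2]].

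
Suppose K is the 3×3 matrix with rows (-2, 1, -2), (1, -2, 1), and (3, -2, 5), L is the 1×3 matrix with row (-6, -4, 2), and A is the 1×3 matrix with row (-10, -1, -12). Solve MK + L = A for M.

M = [[-5, 1, -5]]

MK = A − L = [[-4, 3, -14]].
Since K sits to the right of M, M = (A − L)K⁻¹.
K has determinant 6; K⁻¹ = [[-4/3, -1/6, -1/2], [-1/3, -2/3, 0], [2/3, -1/6, 1/2]].
M = (A − L)K⁻¹ = [[-5, 1, -5]].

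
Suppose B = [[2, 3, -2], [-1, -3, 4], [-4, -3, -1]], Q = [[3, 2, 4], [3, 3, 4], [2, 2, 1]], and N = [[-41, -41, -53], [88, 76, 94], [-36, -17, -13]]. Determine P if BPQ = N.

Left-multiply by B⁻¹ and right-multiply by Q⁻¹: P = B⁻¹NQ⁻¹.
det B = -3; the adjugate gives B⁻¹ = [[-5, -3, -2], [17/3, 10/3, 2], [3, 2, 1]].
det Q = -5, so Q⁻¹ = [[1, -6/5, 4/5], [-1, 1, 0], [0, 2/5, -3/5]].
B⁻¹N = [[13, 11, 9], [-11, -13, -13], [17, 12, 16]].
P = (B⁻¹N)Q⁻¹ = [[2, -1, 5], [2, -5, -1], [5, -2, 4]].

P = [[2, -1, 5], [2, -5, -1], [5, -2, 4]]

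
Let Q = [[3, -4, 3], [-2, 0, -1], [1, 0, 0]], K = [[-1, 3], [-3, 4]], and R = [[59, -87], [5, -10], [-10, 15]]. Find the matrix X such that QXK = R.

Left-multiply by Q⁻¹ and right-multiply by K⁻¹: X = Q⁻¹RK⁻¹.
Q has determinant 4; Q⁻¹ = [[0, 0, 1], [-1/4, -3/4, -3/4], [0, -1, -2]].
K has determinant 5; K⁻¹ = [[4/5, -3/5], [3/5, -1/5]].
Q⁻¹R = [[-10, 15], [-11, 18], [15, -20]].
X = (Q⁻¹R)K⁻¹ = [[1, 3], [2, 3], [0, -5]].

X = [[1, 3], [2, 3], [0, -5]]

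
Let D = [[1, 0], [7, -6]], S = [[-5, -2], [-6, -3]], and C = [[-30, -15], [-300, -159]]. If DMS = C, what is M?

M = [[0, 5], [3, -5]]

Left-multiply by D⁻¹ and right-multiply by S⁻¹: M = D⁻¹CS⁻¹.
det D = -6; the adjugate gives D⁻¹ = [[1, 0], [7/6, -1/6]].
det S = 3, so S⁻¹ = [[-1, 2/3], [2, -5/3]].
D⁻¹C = [[-30, -15], [15, 9]].
M = (D⁻¹C)S⁻¹ = [[0, 5], [3, -5]].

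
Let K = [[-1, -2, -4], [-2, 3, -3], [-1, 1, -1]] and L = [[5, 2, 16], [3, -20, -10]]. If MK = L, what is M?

K is on the right of M, so right-multiply by K⁻¹: M = LK⁻¹.
det K = -6; the adjugate gives K⁻¹ = [[0, 1, -3], [-1/6, 1/2, -5/6], [-1/6, -1/2, 7/6]].
M = LK⁻¹ = [[5, 2, 16], [3, -20, -10]] · [[0, 1, -3], [-1/6, 1/2, -5/6], [-1/6, -1/2, 7/6]] = [[-3, -2, 2], [5, -2, -4]].

M = [[-3, -2, 2], [5, -2, -4]]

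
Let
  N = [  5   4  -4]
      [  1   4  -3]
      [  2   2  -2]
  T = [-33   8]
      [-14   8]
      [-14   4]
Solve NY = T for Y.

Left-multiplying both sides by N⁻¹ gives Y = N⁻¹T.
det N = -2; the adjugate gives N⁻¹ = [[1, 0, -2], [2, 1, -11/2], [3, 1, -8]].
Y = N⁻¹T = [[1, 0, -2], [2, 1, -11/2], [3, 1, -8]] · [[-33, 8], [-14, 8], [-14, 4]] = [[-5, 0], [-3, 2], [-1, 0]].

Y = [[-5, 0], [-3, 2], [-1, 0]]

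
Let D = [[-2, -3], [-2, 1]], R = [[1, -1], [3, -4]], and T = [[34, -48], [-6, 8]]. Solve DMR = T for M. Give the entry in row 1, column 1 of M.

1

Isolating M: multiply by D⁻¹ from the left and R⁻¹ from the right, so M = D⁻¹TR⁻¹.
det D = -8; the adjugate gives D⁻¹ = [[-1/8, -3/8], [-1/4, 1/4]].
det R = -1; the adjugate gives R⁻¹ = [[4, -1], [3, -1]].
D⁻¹T = [[-2, 3], [-10, 14]].
M = (D⁻¹T)R⁻¹ = [[1, -1], [2, -4]].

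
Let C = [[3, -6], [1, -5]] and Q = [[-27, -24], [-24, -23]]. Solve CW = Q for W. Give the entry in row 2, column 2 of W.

5

C is on the left of W, so left-multiply by C⁻¹: W = C⁻¹Q.
C has determinant -9; C⁻¹ = [[5/9, -2/3], [1/9, -1/3]].
W = C⁻¹Q = [[5/9, -2/3], [1/9, -1/3]] · [[-27, -24], [-24, -23]] = [[1, 2], [5, 5]].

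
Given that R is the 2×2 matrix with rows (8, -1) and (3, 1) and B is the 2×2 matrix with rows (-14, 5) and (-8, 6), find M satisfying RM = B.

Since R multiplies M on the left, M = R⁻¹B.
det R = 11, so R⁻¹ = [[1/11, 1/11], [-3/11, 8/11]].
M = R⁻¹B = [[1/11, 1/11], [-3/11, 8/11]] · [[-14, 5], [-8, 6]] = [[-2, 1], [-2, 3]].

M = [[-2, 1], [-2, 3]]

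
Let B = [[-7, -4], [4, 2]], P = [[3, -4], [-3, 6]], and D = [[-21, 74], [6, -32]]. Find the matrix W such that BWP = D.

W = [[-4, -1], [3, -4]]

Left-multiply by B⁻¹ and right-multiply by P⁻¹: W = B⁻¹DP⁻¹.
det B = 2, so B⁻¹ = [[1, 2], [-2, -7/2]].
det P = 6, so P⁻¹ = [[1, 2/3], [1/2, 1/2]].
B⁻¹D = [[-9, 10], [21, -36]].
W = (B⁻¹D)P⁻¹ = [[-4, -1], [3, -4]].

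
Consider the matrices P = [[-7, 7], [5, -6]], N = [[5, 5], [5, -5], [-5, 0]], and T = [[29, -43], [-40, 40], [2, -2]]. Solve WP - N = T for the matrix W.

WP = T + N = [[34, -38], [-35, 35], [-3, -2]].
P is on the right of W, so right-multiply by P⁻¹: W = (T + N)P⁻¹.
det P = 7, so P⁻¹ = [[-6/7, -1], [-5/7, -1]].
W = (T + N)P⁻¹ = [[-2, 4], [5, 0], [4, 5]].

W = [[-2, 4], [5, 0], [4, 5]]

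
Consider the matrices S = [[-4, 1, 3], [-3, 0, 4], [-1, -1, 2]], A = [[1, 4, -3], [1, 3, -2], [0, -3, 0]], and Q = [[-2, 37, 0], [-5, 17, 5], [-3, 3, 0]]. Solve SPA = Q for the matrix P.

P = [[-3, 2, 3], [-5, 5, -1], [-1, -1, 0]]

Left-multiply by S⁻¹ and right-multiply by A⁻¹: P = S⁻¹QA⁻¹.
S has determinant -5; S⁻¹ = [[-4/5, 1, -4/5], [-2/5, 1, -7/5], [-3/5, 1, -3/5]].
det A = 3; the adjugate gives A⁻¹ = [[-2, 3, 1/3], [0, 0, -1/3], [-1, 1, -1/3]].
S⁻¹Q = [[-1, -15, 5], [0, -2, 5], [-2, -7, 5]].
P = (S⁻¹Q)A⁻¹ = [[-3, 2, 3], [-5, 5, -1], [-1, -1, 0]].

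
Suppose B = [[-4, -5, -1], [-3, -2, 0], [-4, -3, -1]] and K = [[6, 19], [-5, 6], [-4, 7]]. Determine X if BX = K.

Since B multiplies X on the left, X = B⁻¹K.
B has determinant 6; B⁻¹ = [[1/3, -1/3, -1/3], [-1/2, 0, 1/2], [1/6, 4/3, -7/6]].
X = B⁻¹K = [[1/3, -1/3, -1/3], [-1/2, 0, 1/2], [1/6, 4/3, -7/6]] · [[6, 19], [-5, 6], [-4, 7]] = [[5, 2], [-5, -6], [-1, 3]].

X = [[5, 2], [-5, -6], [-1, 3]]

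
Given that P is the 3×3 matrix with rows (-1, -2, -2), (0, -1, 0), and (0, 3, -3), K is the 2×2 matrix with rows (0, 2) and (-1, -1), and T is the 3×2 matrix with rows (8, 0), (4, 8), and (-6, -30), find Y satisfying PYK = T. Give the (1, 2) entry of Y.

-4

Isolating Y: multiply by P⁻¹ from the left and K⁻¹ from the right, so Y = P⁻¹TK⁻¹.
det P = -3, so P⁻¹ = [[-1, 4, 2/3], [0, -1, 0], [0, -1, -1/3]].
det K = 2, so K⁻¹ = [[-1/2, -1], [1/2, 0]].
P⁻¹T = [[4, 12], [-4, -8], [-2, 2]].
Y = (P⁻¹T)K⁻¹ = [[4, -4], [-2, 4], [2, 2]].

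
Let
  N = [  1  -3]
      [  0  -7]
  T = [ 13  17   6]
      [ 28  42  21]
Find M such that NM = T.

Since N multiplies M on the left, M = N⁻¹T.
det N = -7; the adjugate gives N⁻¹ = [[1, -3/7], [0, -1/7]].
M = N⁻¹T = [[1, -3/7], [0, -1/7]] · [[13, 17, 6], [28, 42, 21]] = [[1, -1, -3], [-4, -6, -3]].

M = [[1, -1, -3], [-4, -6, -3]]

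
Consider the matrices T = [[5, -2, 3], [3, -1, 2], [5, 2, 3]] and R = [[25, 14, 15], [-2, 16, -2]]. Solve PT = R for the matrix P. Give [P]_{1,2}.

Since T sits to the right of P, P = RT⁻¹.
det T = -4, so T⁻¹ = [[7/4, -3, 1/4], [-1/4, 0, 1/4], [-11/4, 5, -1/4]].
P = RT⁻¹ = [[25, 14, 15], [-2, 16, -2]] · [[7/4, -3, 1/4], [-1/4, 0, 1/4], [-11/4, 5, -1/4]] = [[-1, 0, 6], [-2, -4, 4]].

0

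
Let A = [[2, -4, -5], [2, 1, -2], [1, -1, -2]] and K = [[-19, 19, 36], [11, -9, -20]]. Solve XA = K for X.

Right-multiplying both sides by A⁻¹ gives X = KA⁻¹.
det A = -1; the adjugate gives A⁻¹ = [[4, 3, -13], [-2, -1, 6], [3, 2, -10]].
X = KA⁻¹ = [[-19, 19, 36], [11, -9, -20]] · [[4, 3, -13], [-2, -1, 6], [3, 2, -10]] = [[-6, -4, 1], [2, 2, 3]].

X = [[-6, -4, 1], [2, 2, 3]]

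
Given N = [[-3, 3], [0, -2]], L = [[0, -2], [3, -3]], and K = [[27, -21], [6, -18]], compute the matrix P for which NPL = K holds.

P = [[-2, -4], [-3, -1]]

Left-multiply by N⁻¹ and right-multiply by L⁻¹: P = N⁻¹KL⁻¹.
N has determinant 6; N⁻¹ = [[-1/3, -1/2], [0, -1/2]].
det L = 6, so L⁻¹ = [[-1/2, 1/3], [-1/2, 0]].
N⁻¹K = [[-12, 16], [-3, 9]].
P = (N⁻¹K)L⁻¹ = [[-2, -4], [-3, -1]].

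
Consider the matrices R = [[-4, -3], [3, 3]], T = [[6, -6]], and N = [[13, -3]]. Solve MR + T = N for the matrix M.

MR = N − T = [[7, 3]].
R is on the right of M, so right-multiply by R⁻¹: M = (N − T)R⁻¹.
R has determinant -3; R⁻¹ = [[-1, -1], [1, 4/3]].
M = (N − T)R⁻¹ = [[-4, -3]].

M = [[-4, -3]]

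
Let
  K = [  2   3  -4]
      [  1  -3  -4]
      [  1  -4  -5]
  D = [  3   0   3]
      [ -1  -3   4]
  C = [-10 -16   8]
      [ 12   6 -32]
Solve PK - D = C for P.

PK = C + D = [[-7, -16, 11], [11, 3, -28]].
K is on the right of P, so right-multiply by K⁻¹: P = (C + D)K⁻¹.
K has determinant 5; K⁻¹ = [[-1/5, 31/5, -24/5], [1/5, -6/5, 4/5], [-1/5, 11/5, -9/5]].
P = (C + D)K⁻¹ = [[-4, 0, 1], [4, 3, 0]].

P = [[-4, 0, 1], [4, 3, 0]]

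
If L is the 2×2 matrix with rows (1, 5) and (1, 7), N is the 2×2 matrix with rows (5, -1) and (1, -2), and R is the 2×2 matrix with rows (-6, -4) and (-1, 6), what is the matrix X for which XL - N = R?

XL = R + N = [[-1, -5], [0, 4]].
L is on the right of X, so right-multiply by L⁻¹: X = (R + N)L⁻¹.
L has determinant 2; L⁻¹ = [[7/2, -5/2], [-1/2, 1/2]].
X = (R + N)L⁻¹ = [[-1, 0], [-2, 2]].

X = [[-1, 0], [-2, 2]]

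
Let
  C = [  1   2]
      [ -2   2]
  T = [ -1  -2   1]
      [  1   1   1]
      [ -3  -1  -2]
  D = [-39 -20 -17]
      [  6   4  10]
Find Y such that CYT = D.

Left-multiply by C⁻¹ and right-multiply by T⁻¹: Y = C⁻¹DT⁻¹.
C has determinant 6; C⁻¹ = [[1/3, -1/3], [1/3, 1/6]].
det T = 5; the adjugate gives T⁻¹ = [[-1/5, -1, -3/5], [-1/5, 1, 2/5], [2/5, 1, 1/5]].
C⁻¹D = [[-15, -8, -9], [-12, -6, -4]].
Y = (C⁻¹D)T⁻¹ = [[1, -2, 4], [2, 2, 4]].

Y = [[1, -2, 4], [2, 2, 4]]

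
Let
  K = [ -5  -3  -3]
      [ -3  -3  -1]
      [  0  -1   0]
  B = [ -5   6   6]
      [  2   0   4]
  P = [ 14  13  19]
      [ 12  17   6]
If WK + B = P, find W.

WK = P − B = [[19, 7, 13], [10, 17, 2]].
Since K sits to the right of W, W = (P − B)K⁻¹.
det K = -4; the adjugate gives K⁻¹ = [[1/4, -3/4, 3/2], [0, 0, -1], [-3/4, 5/4, -3/2]].
W = (P − B)K⁻¹ = [[-5, 2, 2], [1, -5, -5]].

W = [[-5, 2, 2], [1, -5, -5]]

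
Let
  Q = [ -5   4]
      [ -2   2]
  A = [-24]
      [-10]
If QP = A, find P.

P = [[4], [-1]]

Q is on the left of P, so left-multiply by Q⁻¹: P = Q⁻¹A.
det Q = -2; the adjugate gives Q⁻¹ = [[-1, 2], [-1, 5/2]].
P = Q⁻¹A = [[-1, 2], [-1, 5/2]] · [[-24], [-10]] = [[4], [-1]].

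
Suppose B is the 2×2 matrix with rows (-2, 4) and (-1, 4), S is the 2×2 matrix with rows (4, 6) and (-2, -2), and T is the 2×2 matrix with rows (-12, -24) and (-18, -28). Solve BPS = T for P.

Isolating P: multiply by B⁻¹ from the left and S⁻¹ from the right, so P = B⁻¹TS⁻¹.
det B = -4; the adjugate gives B⁻¹ = [[-1, 1], [-1/4, 1/2]].
det S = 4, so S⁻¹ = [[-1/2, -3/2], [1/2, 1]].
B⁻¹T = [[-6, -4], [-6, -8]].
P = (B⁻¹T)S⁻¹ = [[1, 5], [-1, 1]].

P = [[1, 5], [-1, 1]]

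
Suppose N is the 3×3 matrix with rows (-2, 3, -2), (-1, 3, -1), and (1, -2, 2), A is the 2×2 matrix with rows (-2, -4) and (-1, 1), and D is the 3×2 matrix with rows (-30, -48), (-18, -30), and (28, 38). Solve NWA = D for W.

Left-multiply by N⁻¹ and right-multiply by A⁻¹: W = N⁻¹DA⁻¹.
N has determinant -3; N⁻¹ = [[-4/3, 2/3, -1], [-1/3, 2/3, 0], [1/3, 1/3, 1]].
det A = -6, so A⁻¹ = [[-1/6, -2/3], [-1/6, 1/3]].
N⁻¹D = [[0, 6], [-2, -4], [12, 12]].
W = (N⁻¹D)A⁻¹ = [[-1, 2], [1, 0], [-4, -4]].

W = [[-1, 2], [1, 0], [-4, -4]]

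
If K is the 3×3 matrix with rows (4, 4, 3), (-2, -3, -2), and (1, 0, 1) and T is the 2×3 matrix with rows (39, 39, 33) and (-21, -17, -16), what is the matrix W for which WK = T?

W = [[6, -5, 5], [-5, -1, -3]]

Since K sits to the right of W, W = TK⁻¹.
K has determinant -3; K⁻¹ = [[1, 4/3, -1/3], [0, -1/3, -2/3], [-1, -4/3, 4/3]].
W = TK⁻¹ = [[39, 39, 33], [-21, -17, -16]] · [[1, 4/3, -1/3], [0, -1/3, -2/3], [-1, -4/3, 4/3]] = [[6, -5, 5], [-5, -1, -3]].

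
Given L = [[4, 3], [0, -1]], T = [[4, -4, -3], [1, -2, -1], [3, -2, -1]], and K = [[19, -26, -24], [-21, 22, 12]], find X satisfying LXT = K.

Isolating X: multiply by L⁻¹ from the left and T⁻¹ from the right, so X = L⁻¹KT⁻¹.
det L = -4; the adjugate gives L⁻¹ = [[1/4, 3/4], [0, -1]].
det T = -4; the adjugate gives T⁻¹ = [[0, -1/2, 1/2], [1/2, -5/4, -1/4], [-1, 1, 1]].
L⁻¹K = [[-11, 10, 3], [21, -22, -12]].
X = (L⁻¹K)T⁻¹ = [[2, -4, -5], [1, 5, 4]].

X = [[2, -4, -5], [1, 5, 4]]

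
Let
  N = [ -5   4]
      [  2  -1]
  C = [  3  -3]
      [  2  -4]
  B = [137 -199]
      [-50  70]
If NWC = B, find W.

W = [[-5, -3], [0, 4]]

W = N⁻¹BC⁻¹ (apply N⁻¹ on the left and C⁻¹ on the right).
det N = -3, so N⁻¹ = [[1/3, 4/3], [2/3, 5/3]].
C has determinant -6; C⁻¹ = [[2/3, -1/2], [1/3, -1/2]].
N⁻¹B = [[-21, 27], [8, -16]].
W = (N⁻¹B)C⁻¹ = [[-5, -3], [0, 4]].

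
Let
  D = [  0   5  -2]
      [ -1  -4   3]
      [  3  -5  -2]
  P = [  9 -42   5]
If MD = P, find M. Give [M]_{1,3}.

Since D sits to the right of M, M = PD⁻¹.
det D = 1; the adjugate gives D⁻¹ = [[23, 20, 7], [7, 6, 2], [17, 15, 5]].
M = PD⁻¹ = [[9, -42, 5]] · [[23, 20, 7], [7, 6, 2], [17, 15, 5]] = [[-2, 3, 4]].

4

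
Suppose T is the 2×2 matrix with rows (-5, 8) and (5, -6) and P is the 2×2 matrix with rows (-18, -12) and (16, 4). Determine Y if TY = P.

Y = [[2, -4], [-1, -4]]

Left-multiplying both sides by T⁻¹ gives Y = T⁻¹P.
det T = -10; the adjugate gives T⁻¹ = [[3/5, 4/5], [1/2, 1/2]].
Y = T⁻¹P = [[3/5, 4/5], [1/2, 1/2]] · [[-18, -12], [16, 4]] = [[2, -4], [-1, -4]].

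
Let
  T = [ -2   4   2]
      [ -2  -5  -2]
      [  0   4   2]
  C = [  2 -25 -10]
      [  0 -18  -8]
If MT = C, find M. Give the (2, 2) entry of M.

2

T is on the right of M, so right-multiply by T⁻¹: M = CT⁻¹.
det T = 4, so T⁻¹ = [[-1/2, 0, 1/2], [1, -1, -2], [-2, 2, 9/2]].
M = CT⁻¹ = [[2, -25, -10], [0, -18, -8]] · [[-1/2, 0, 1/2], [1, -1, -2], [-2, 2, 9/2]] = [[-6, 5, 6], [-2, 2, 0]].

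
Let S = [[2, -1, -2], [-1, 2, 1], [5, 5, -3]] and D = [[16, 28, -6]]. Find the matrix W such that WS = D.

W = [[-5, -1, 5]]

S is on the right of W, so right-multiply by S⁻¹: W = DS⁻¹.
det S = 6; the adjugate gives S⁻¹ = [[-11/6, -13/6, 1/2], [1/3, 2/3, 0], [-5/2, -5/2, 1/2]].
W = DS⁻¹ = [[16, 28, -6]] · [[-11/6, -13/6, 1/2], [1/3, 2/3, 0], [-5/2, -5/2, 1/2]] = [[-5, -1, 5]].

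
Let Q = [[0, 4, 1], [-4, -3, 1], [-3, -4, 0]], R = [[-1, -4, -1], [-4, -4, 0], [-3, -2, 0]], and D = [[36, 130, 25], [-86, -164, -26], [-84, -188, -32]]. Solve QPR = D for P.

P = [[-4, -1, -4], [-5, -4, 5], [-5, -1, -1]]

Left-multiply by Q⁻¹ and right-multiply by R⁻¹: P = Q⁻¹DR⁻¹.
Q has determinant -5; Q⁻¹ = [[-4/5, 4/5, -7/5], [3/5, -3/5, 4/5], [-7/5, 12/5, -16/5]].
R has determinant 4; R⁻¹ = [[0, 1/2, -1], [0, -3/4, 1], [-1, 5/2, -3]].
Q⁻¹D = [[20, 28, 4], [6, 26, 5], [12, 26, 5]].
P = (Q⁻¹D)R⁻¹ = [[-4, -1, -4], [-5, -4, 5], [-5, -1, -1]].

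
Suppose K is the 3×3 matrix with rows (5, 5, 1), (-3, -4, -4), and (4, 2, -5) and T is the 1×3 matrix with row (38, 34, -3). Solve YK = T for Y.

Y = [[4, -2, 3]]

Right-multiplying both sides by K⁻¹ gives Y = TK⁻¹.
K has determinant -5; K⁻¹ = [[-28/5, -27/5, 16/5], [31/5, 29/5, -17/5], [-2, -2, 1]].
Y = TK⁻¹ = [[38, 34, -3]] · [[-28/5, -27/5, 16/5], [31/5, 29/5, -17/5], [-2, -2, 1]] = [[4, -2, 3]].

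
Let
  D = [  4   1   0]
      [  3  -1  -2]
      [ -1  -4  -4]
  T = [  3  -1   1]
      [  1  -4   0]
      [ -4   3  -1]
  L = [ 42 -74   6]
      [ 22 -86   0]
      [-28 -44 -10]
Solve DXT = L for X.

Isolating X: multiply by D⁻¹ from the left and T⁻¹ from the right, so X = D⁻¹LT⁻¹.
det D = -2, so D⁻¹ = [[2, -2, 1], [-7, 8, -4], [13/2, -15/2, 7/2]].
T has determinant -2; T⁻¹ = [[-2, -1, -2], [-1/2, -1/2, -1/2], [13/2, 5/2, 11/2]].
D⁻¹L = [[12, -20, 2], [-6, 6, -2], [10, 10, 4]].
X = (D⁻¹L)T⁻¹ = [[-1, 3, -3], [-4, -2, -2], [1, -5, -3]].

X = [[-1, 3, -3], [-4, -2, -2], [1, -5, -3]]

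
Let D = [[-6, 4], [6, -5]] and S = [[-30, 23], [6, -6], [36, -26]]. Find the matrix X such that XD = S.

X = [[2, -3], [1, 2], [-4, 2]]

Right-multiplying both sides by D⁻¹ gives X = SD⁻¹.
D has determinant 6; D⁻¹ = [[-5/6, -2/3], [-1, -1]].
X = SD⁻¹ = [[-30, 23], [6, -6], [36, -26]] · [[-5/6, -2/3], [-1, -1]] = [[2, -3], [1, 2], [-4, 2]].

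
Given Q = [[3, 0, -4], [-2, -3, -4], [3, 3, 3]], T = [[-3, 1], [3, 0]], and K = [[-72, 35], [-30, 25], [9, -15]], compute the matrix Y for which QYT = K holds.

Y = [[5, 1], [-5, -3], [-5, -2]]

Isolating Y: multiply by Q⁻¹ from the left and T⁻¹ from the right, so Y = Q⁻¹KT⁻¹.
Q has determinant -3; Q⁻¹ = [[-1, 4, 4], [2, -7, -20/3], [-1, 3, 3]].
T has determinant -3; T⁻¹ = [[0, 1/3], [1, 1]].
Q⁻¹K = [[-12, 5], [6, -5], [9, -5]].
Y = (Q⁻¹K)T⁻¹ = [[5, 1], [-5, -3], [-5, -2]].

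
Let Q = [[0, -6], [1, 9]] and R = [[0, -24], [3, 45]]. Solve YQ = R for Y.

Y = [[4, 0], [-3, 3]]

Right-multiplying both sides by Q⁻¹ gives Y = RQ⁻¹.
det Q = 6; the adjugate gives Q⁻¹ = [[3/2, 1], [-1/6, 0]].
Y = RQ⁻¹ = [[0, -24], [3, 45]] · [[3/2, 1], [-1/6, 0]] = [[4, 0], [-3, 3]].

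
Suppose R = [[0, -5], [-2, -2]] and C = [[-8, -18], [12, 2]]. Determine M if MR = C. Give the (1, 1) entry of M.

R is on the right of M, so right-multiply by R⁻¹: M = CR⁻¹.
det R = -10, so R⁻¹ = [[1/5, -1/2], [-1/5, 0]].
M = CR⁻¹ = [[-8, -18], [12, 2]] · [[1/5, -1/2], [-1/5, 0]] = [[2, 4], [2, -6]].

2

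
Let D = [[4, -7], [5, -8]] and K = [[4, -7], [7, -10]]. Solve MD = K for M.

Since D sits to the right of M, M = KD⁻¹.
D has determinant 3; D⁻¹ = [[-8/3, 7/3], [-5/3, 4/3]].
M = KD⁻¹ = [[4, -7], [7, -10]] · [[-8/3, 7/3], [-5/3, 4/3]] = [[1, 0], [-2, 3]].

M = [[1, 0], [-2, 3]]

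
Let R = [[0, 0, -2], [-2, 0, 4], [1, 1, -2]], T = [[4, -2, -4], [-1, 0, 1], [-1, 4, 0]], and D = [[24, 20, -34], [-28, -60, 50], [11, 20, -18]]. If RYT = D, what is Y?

Isolating Y: multiply by R⁻¹ from the left and T⁻¹ from the right, so Y = R⁻¹DT⁻¹.
det R = 4; the adjugate gives R⁻¹ = [[-1, -1/2, 0], [0, 1/2, 1], [-1/2, 0, 0]].
T has determinant 2; T⁻¹ = [[-2, -8, -1], [-1/2, -2, 0], [-2, -7, -1]].
R⁻¹D = [[-10, 10, 9], [-3, -10, 7], [-12, -10, 17]].
Y = (R⁻¹D)T⁻¹ = [[-3, -3, 1], [-3, -5, -4], [-5, -3, -5]].

Y = [[-3, -3, 1], [-3, -5, -4], [-5, -3, -5]]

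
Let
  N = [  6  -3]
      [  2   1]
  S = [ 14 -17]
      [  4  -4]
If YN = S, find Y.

Since N sits to the right of Y, Y = SN⁻¹.
N has determinant 12; N⁻¹ = [[1/12, 1/4], [-1/6, 1/2]].
Y = SN⁻¹ = [[14, -17], [4, -4]] · [[1/12, 1/4], [-1/6, 1/2]] = [[4, -5], [1, -1]].

Y = [[4, -5], [1, -1]]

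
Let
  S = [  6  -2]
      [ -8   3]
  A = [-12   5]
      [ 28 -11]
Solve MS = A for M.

Right-multiplying both sides by S⁻¹ gives M = AS⁻¹.
S has determinant 2; S⁻¹ = [[3/2, 1], [4, 3]].
M = AS⁻¹ = [[-12, 5], [28, -11]] · [[3/2, 1], [4, 3]] = [[2, 3], [-2, -5]].

M = [[2, 3], [-2, -5]]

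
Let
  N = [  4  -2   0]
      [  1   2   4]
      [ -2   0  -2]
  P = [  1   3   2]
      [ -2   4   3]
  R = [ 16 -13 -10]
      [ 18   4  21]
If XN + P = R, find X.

XN = R − P = [[15, -16, -12], [20, 0, 18]].
N is on the right of X, so right-multiply by N⁻¹: X = (R − P)N⁻¹.
det N = -4; the adjugate gives N⁻¹ = [[1, 1, 2], [3/2, 2, 4], [-1, -1, -5/2]].
X = (R − P)N⁻¹ = [[3, -5, -4], [2, 2, -5]].

X = [[3, -5, -4], [2, 2, -5]]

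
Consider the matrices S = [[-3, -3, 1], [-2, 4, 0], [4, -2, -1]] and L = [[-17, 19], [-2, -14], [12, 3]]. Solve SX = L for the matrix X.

X = [[5, -3], [2, -5], [4, -5]]

S is on the left of X, so left-multiply by S⁻¹: X = S⁻¹L.
det S = 6; the adjugate gives S⁻¹ = [[-2/3, -5/6, -2/3], [-1/3, -1/6, -1/3], [-2, -3, -3]].
X = S⁻¹L = [[-2/3, -5/6, -2/3], [-1/3, -1/6, -1/3], [-2, -3, -3]] · [[-17, 19], [-2, -14], [12, 3]] = [[5, -3], [2, -5], [4, -5]].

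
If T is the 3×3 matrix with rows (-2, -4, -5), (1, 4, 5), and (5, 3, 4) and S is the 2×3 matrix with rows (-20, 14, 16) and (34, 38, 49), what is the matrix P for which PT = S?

Since T sits to the right of P, P = ST⁻¹.
det T = -1; the adjugate gives T⁻¹ = [[-1, -1, 0], [-21, -17, -5], [17, 14, 4]].
P = ST⁻¹ = [[-20, 14, 16], [34, 38, 49]] · [[-1, -1, 0], [-21, -17, -5], [17, 14, 4]] = [[-2, 6, -6], [1, 6, 6]].

P = [[-2, 6, -6], [1, 6, 6]]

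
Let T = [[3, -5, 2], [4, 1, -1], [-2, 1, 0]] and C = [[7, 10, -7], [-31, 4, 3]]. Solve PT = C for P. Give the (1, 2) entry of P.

T is on the right of P, so right-multiply by T⁻¹: P = CT⁻¹.
det T = 5; the adjugate gives T⁻¹ = [[1/5, 2/5, 3/5], [2/5, 4/5, 11/5], [6/5, 7/5, 23/5]].
P = CT⁻¹ = [[7, 10, -7], [-31, 4, 3]] · [[1/5, 2/5, 3/5], [2/5, 4/5, 11/5], [6/5, 7/5, 23/5]] = [[-3, 1, -6], [-1, -5, 4]].

1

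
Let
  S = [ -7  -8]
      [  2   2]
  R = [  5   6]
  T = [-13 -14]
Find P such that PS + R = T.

P = [[2, -2]]

PS = T − R = [[-18, -20]].
Since S sits to the right of P, P = (T − R)S⁻¹.
det S = 2, so S⁻¹ = [[1, 4], [-1, -7/2]].
P = (T − R)S⁻¹ = [[2, -2]].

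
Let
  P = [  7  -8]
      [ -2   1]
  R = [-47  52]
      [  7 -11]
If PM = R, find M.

Left-multiplying both sides by P⁻¹ gives M = P⁻¹R.
det P = -9, so P⁻¹ = [[-1/9, -8/9], [-2/9, -7/9]].
M = P⁻¹R = [[-1/9, -8/9], [-2/9, -7/9]] · [[-47, 52], [7, -11]] = [[-1, 4], [5, -3]].

M = [[-1, 4], [5, -3]]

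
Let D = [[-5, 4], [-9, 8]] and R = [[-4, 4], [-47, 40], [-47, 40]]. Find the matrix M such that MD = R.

Since D sits to the right of M, M = RD⁻¹.
D has determinant -4; D⁻¹ = [[-2, 1], [-9/4, 5/4]].
M = RD⁻¹ = [[-4, 4], [-47, 40], [-47, 40]] · [[-2, 1], [-9/4, 5/4]] = [[-1, 1], [4, 3], [4, 3]].

M = [[-1, 1], [4, 3], [4, 3]]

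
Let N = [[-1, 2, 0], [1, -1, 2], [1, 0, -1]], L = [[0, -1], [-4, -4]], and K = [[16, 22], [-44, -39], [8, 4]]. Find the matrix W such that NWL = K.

W = [[0, 2], [-3, -1], [-4, 4]]

Left-multiply by N⁻¹ and right-multiply by L⁻¹: W = N⁻¹KL⁻¹.
det N = 5; the adjugate gives N⁻¹ = [[1/5, 2/5, 4/5], [3/5, 1/5, 2/5], [1/5, 2/5, -1/5]].
det L = -4; the adjugate gives L⁻¹ = [[1, -1/4], [-1, 0]].
N⁻¹K = [[-8, -8], [4, 7], [-16, -12]].
W = (N⁻¹K)L⁻¹ = [[0, 2], [-3, -1], [-4, 4]].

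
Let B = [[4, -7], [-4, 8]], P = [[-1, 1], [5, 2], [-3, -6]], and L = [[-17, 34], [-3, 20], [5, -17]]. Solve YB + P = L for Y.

YB = L − P = [[-16, 33], [-8, 18], [8, -11]].
Since B sits to the right of Y, Y = (L − P)B⁻¹.
det B = 4; the adjugate gives B⁻¹ = [[2, 7/4], [1, 1]].
Y = (L − P)B⁻¹ = [[1, 5], [2, 4], [5, 3]].

Y = [[1, 5], [2, 4], [5, 3]]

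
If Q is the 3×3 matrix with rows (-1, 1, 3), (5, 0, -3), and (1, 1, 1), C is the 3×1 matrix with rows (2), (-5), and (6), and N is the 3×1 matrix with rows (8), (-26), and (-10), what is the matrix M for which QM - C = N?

QM = N + C = [[10], [-31], [-4]].
Left-multiplying both sides by Q⁻¹ gives M = Q⁻¹(N + C).
det Q = 4; the adjugate gives Q⁻¹ = [[3/4, 1/2, -3/4], [-2, -1, 3], [5/4, 1/2, -5/4]].
M = Q⁻¹(N + C) = [[-5], [-1], [2]].

M = [[-5], [-1], [2]]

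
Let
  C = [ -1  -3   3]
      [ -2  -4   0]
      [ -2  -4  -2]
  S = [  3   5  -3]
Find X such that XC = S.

Right-multiplying both sides by C⁻¹ gives X = SC⁻¹.
det C = 4; the adjugate gives C⁻¹ = [[2, -9/2, 3], [-1, 2, -3/2], [0, 1/2, -1/2]].
X = SC⁻¹ = [[3, 5, -3]] · [[2, -9/2, 3], [-1, 2, -3/2], [0, 1/2, -1/2]] = [[1, -5, 3]].

X = [[1, -5, 3]]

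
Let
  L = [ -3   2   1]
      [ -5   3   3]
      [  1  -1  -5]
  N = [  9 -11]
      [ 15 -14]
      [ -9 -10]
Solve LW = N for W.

Left-multiplying both sides by L⁻¹ gives W = L⁻¹N.
det L = -6; the adjugate gives L⁻¹ = [[2, -3/2, -1/2], [11/3, -7/3, -2/3], [-1/3, 1/6, -1/6]].
W = L⁻¹N = [[2, -3/2, -1/2], [11/3, -7/3, -2/3], [-1/3, 1/6, -1/6]] · [[9, -11], [15, -14], [-9, -10]] = [[0, 4], [4, -1], [1, 3]].

W = [[0, 4], [4, -1], [1, 3]]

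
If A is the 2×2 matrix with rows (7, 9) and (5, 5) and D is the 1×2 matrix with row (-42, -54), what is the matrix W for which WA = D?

W = [[-6, 0]]

Right-multiplying both sides by A⁻¹ gives W = DA⁻¹.
A has determinant -10; A⁻¹ = [[-1/2, 9/10], [1/2, -7/10]].
W = DA⁻¹ = [[-42, -54]] · [[-1/2, 9/10], [1/2, -7/10]] = [[-6, 0]].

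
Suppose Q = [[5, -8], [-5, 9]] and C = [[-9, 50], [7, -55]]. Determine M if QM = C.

Left-multiplying both sides by Q⁻¹ gives M = Q⁻¹C.
det Q = 5; the adjugate gives Q⁻¹ = [[9/5, 8/5], [1, 1]].
M = Q⁻¹C = [[9/5, 8/5], [1, 1]] · [[-9, 50], [7, -55]] = [[-5, 2], [-2, -5]].

M = [[-5, 2], [-2, -5]]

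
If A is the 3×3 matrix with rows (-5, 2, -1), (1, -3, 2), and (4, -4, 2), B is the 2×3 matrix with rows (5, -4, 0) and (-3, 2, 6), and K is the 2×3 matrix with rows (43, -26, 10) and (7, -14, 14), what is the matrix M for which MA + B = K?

MA = K − B = [[38, -22, 10], [10, -16, 8]].
Right-multiplying both sides by A⁻¹ gives M = (K − B)A⁻¹.
det A = -6; the adjugate gives A⁻¹ = [[-1/3, 0, -1/6], [-1, 1, -3/2], [-4/3, 2, -13/6]].
M = (K − B)A⁻¹ = [[-4, -2, 5], [2, 0, 5]].

M = [[-4, -2, 5], [2, 0, 5]]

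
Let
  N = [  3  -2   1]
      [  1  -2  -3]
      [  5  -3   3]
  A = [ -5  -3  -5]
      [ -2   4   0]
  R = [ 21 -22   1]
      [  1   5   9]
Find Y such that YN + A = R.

Y = [[3, 2, 3], [0, -2, 1]]

YN = R − A = [[26, -19, 6], [3, 1, 9]].
N is on the right of Y, so right-multiply by N⁻¹: Y = (R − A)N⁻¹.
det N = -2, so N⁻¹ = [[15/2, -3/2, -4], [9, -2, -5], [-7/2, 1/2, 2]].
Y = (R − A)N⁻¹ = [[3, 2, 3], [0, -2, 1]].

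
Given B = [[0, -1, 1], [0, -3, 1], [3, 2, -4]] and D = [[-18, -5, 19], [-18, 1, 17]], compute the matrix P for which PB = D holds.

P = [[-4, -1, -6], [-4, -3, -6]]

Since B sits to the right of P, P = DB⁻¹.
det B = 6, so B⁻¹ = [[5/3, -1/3, 1/3], [1/2, -1/2, 0], [3/2, -1/2, 0]].
P = DB⁻¹ = [[-18, -5, 19], [-18, 1, 17]] · [[5/3, -1/3, 1/3], [1/2, -1/2, 0], [3/2, -1/2, 0]] = [[-4, -1, -6], [-4, -3, -6]].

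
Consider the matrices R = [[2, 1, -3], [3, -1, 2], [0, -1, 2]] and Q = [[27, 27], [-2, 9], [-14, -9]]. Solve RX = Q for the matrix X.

X = [[4, 6], [4, -3], [-5, -6]]

R is on the left of X, so left-multiply by R⁻¹: X = R⁻¹Q.
R has determinant 3; R⁻¹ = [[0, 1/3, -1/3], [-2, 4/3, -13/3], [-1, 2/3, -5/3]].
X = R⁻¹Q = [[0, 1/3, -1/3], [-2, 4/3, -13/3], [-1, 2/3, -5/3]] · [[27, 27], [-2, 9], [-14, -9]] = [[4, 6], [4, -3], [-5, -6]].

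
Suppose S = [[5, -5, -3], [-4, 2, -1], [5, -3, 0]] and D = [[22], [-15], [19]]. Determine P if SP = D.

P = [[2], [-3], [1]]

Since S multiplies P on the left, P = S⁻¹D.
det S = 4; the adjugate gives S⁻¹ = [[-3/4, 9/4, 11/4], [-5/4, 15/4, 17/4], [1/2, -5/2, -5/2]].
P = S⁻¹D = [[-3/4, 9/4, 11/4], [-5/4, 15/4, 17/4], [1/2, -5/2, -5/2]] · [[22], [-15], [19]] = [[2], [-3], [1]].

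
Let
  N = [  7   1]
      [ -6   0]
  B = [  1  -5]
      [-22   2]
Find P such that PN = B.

P = [[-5, -6], [2, 6]]

Right-multiplying both sides by N⁻¹ gives P = BN⁻¹.
N has determinant 6; N⁻¹ = [[0, -1/6], [1, 7/6]].
P = BN⁻¹ = [[1, -5], [-22, 2]] · [[0, -1/6], [1, 7/6]] = [[-5, -6], [2, 6]].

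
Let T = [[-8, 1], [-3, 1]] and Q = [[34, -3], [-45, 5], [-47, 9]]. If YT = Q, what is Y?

T is on the right of Y, so right-multiply by T⁻¹: Y = QT⁻¹.
det T = -5; the adjugate gives T⁻¹ = [[-1/5, 1/5], [-3/5, 8/5]].
Y = QT⁻¹ = [[34, -3], [-45, 5], [-47, 9]] · [[-1/5, 1/5], [-3/5, 8/5]] = [[-5, 2], [6, -1], [4, 5]].

Y = [[-5, 2], [6, -1], [4, 5]]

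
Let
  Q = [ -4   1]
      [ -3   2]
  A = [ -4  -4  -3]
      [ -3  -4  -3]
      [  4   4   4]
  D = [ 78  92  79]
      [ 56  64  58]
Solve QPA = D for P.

P = Q⁻¹DA⁻¹ (apply Q⁻¹ on the left and A⁻¹ on the right).
det Q = -5, so Q⁻¹ = [[-2/5, 1/5], [-3/5, 4/5]].
det A = 4, so A⁻¹ = [[-1, 1, 0], [0, -1, -3/4], [1, 0, 1]].
Q⁻¹D = [[-20, -24, -20], [-2, -4, -1]].
P = (Q⁻¹D)A⁻¹ = [[0, 4, -2], [1, 2, 2]].

P = [[0, 4, -2], [1, 2, 2]]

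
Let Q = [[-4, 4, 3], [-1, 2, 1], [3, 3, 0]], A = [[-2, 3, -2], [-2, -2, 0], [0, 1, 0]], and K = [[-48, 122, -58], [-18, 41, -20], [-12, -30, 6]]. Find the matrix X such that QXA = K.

Isolating X: multiply by Q⁻¹ from the left and A⁻¹ from the right, so X = Q⁻¹KA⁻¹.
Q has determinant -3; Q⁻¹ = [[1, -3, 2/3], [-1, 3, -1/3], [3, -8, 4/3]].
A has determinant 4; A⁻¹ = [[0, -1/2, -1], [0, 0, 1], [-1/2, 1/2, 5/2]].
Q⁻¹K = [[-2, -21, 6], [-2, 11, -4], [-16, -2, -6]].
X = (Q⁻¹K)A⁻¹ = [[-3, 4, -4], [2, -1, 3], [3, 5, -1]].

X = [[-3, 4, -4], [2, -1, 3], [3, 5, -1]]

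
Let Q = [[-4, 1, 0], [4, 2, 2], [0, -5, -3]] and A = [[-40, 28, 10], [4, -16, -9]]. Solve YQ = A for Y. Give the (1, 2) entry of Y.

-4

Since Q sits to the right of Y, Y = AQ⁻¹.
Q has determinant -4; Q⁻¹ = [[-1, -3/4, -1/2], [-3, -3, -2], [5, 5, 3]].
Y = AQ⁻¹ = [[-40, 28, 10], [4, -16, -9]] · [[-1, -3/4, -1/2], [-3, -3, -2], [5, 5, 3]] = [[6, -4, -6], [-1, 0, 3]].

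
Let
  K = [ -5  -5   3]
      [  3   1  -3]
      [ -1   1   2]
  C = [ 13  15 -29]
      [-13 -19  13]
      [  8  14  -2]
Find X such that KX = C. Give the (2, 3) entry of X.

4

Left-multiplying both sides by K⁻¹ gives X = K⁻¹C.
det K = 2, so K⁻¹ = [[5/2, 13/2, 6], [-3/2, -7/2, -3], [2, 5, 5]].
X = K⁻¹C = [[5/2, 13/2, 6], [-3/2, -7/2, -3], [2, 5, 5]] · [[13, 15, -29], [-13, -19, 13], [8, 14, -2]] = [[-4, -2, 0], [2, 2, 4], [1, 5, -3]].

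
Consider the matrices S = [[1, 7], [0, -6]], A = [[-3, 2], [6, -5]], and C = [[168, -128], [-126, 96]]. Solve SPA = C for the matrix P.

P = [[-3, 2], [-3, 2]]

Left-multiply by S⁻¹ and right-multiply by A⁻¹: P = S⁻¹CA⁻¹.
S has determinant -6; S⁻¹ = [[1, 7/6], [0, -1/6]].
det A = 3; the adjugate gives A⁻¹ = [[-5/3, -2/3], [-2, -1]].
S⁻¹C = [[21, -16], [21, -16]].
P = (S⁻¹C)A⁻¹ = [[-3, 2], [-3, 2]].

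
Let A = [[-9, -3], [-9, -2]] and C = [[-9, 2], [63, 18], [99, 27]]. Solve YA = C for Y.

A is on the right of Y, so right-multiply by A⁻¹: Y = CA⁻¹.
det A = -9; the adjugate gives A⁻¹ = [[2/9, -1/3], [-1, 1]].
Y = CA⁻¹ = [[-9, 2], [63, 18], [99, 27]] · [[2/9, -1/3], [-1, 1]] = [[-4, 5], [-4, -3], [-5, -6]].

Y = [[-4, 5], [-4, -3], [-5, -6]]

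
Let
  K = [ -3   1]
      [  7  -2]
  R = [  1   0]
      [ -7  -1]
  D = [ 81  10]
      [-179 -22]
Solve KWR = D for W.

Left-multiply by K⁻¹ and right-multiply by R⁻¹: W = K⁻¹DR⁻¹.
det K = -1, so K⁻¹ = [[2, 1], [7, 3]].
det R = -1; the adjugate gives R⁻¹ = [[1, 0], [-7, -1]].
K⁻¹D = [[-17, -2], [30, 4]].
W = (K⁻¹D)R⁻¹ = [[-3, 2], [2, -4]].

W = [[-3, 2], [2, -4]]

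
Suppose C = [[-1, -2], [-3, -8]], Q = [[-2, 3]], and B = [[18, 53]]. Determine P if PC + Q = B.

P = [[-5, -5]]

PC = B − Q = [[20, 50]].
C is on the right of P, so right-multiply by C⁻¹: P = (B − Q)C⁻¹.
det C = 2, so C⁻¹ = [[-4, 1], [3/2, -1/2]].
P = (B − Q)C⁻¹ = [[-5, -5]].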